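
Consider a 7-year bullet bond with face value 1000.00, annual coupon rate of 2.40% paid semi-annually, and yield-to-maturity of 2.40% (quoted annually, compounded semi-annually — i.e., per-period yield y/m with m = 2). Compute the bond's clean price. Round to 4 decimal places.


Coupon per period c = face * coupon_rate / m = 12.000000
Periods per year m = 2; per-period yield y/m = 0.012000
Number of cashflows N = 14
Cashflows (t years, CF_t, discount factor 1/(1+y/m)^(m*t), PV):
  t = 0.5000: CF_t = 12.000000, DF = 0.988142, PV = 11.857708
  t = 1.0000: CF_t = 12.000000, DF = 0.976425, PV = 11.717102
  t = 1.5000: CF_t = 12.000000, DF = 0.964847, PV = 11.578164
  t = 2.0000: CF_t = 12.000000, DF = 0.953406, PV = 11.440874
  t = 2.5000: CF_t = 12.000000, DF = 0.942101, PV = 11.305211
  t = 3.0000: CF_t = 12.000000, DF = 0.930930, PV = 11.171157
  t = 3.5000: CF_t = 12.000000, DF = 0.919891, PV = 11.038693
  t = 4.0000: CF_t = 12.000000, DF = 0.908983, PV = 10.907799
  t = 4.5000: CF_t = 12.000000, DF = 0.898205, PV = 10.778458
  t = 5.0000: CF_t = 12.000000, DF = 0.887554, PV = 10.650650
  t = 5.5000: CF_t = 12.000000, DF = 0.877030, PV = 10.524358
  t = 6.0000: CF_t = 12.000000, DF = 0.866630, PV = 10.399563
  t = 6.5000: CF_t = 12.000000, DF = 0.856354, PV = 10.276248
  t = 7.0000: CF_t = 1012.000000, DF = 0.846200, PV = 856.354013
Price P = sum_t PV_t = 1000.000000

Answer: Price = 1000.0000


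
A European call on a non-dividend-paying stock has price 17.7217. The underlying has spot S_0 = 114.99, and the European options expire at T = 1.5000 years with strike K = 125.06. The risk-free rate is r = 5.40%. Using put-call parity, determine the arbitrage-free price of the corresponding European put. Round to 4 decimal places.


Answer: Put price = 18.0612

Derivation:
Put-call parity: C - P = S_0 * exp(-qT) - K * exp(-rT).
S_0 * exp(-qT) = 114.9900 * 1.00000000 = 114.99000000
K * exp(-rT) = 125.0600 * 0.92219369 = 115.32954305
P = C - S*exp(-qT) + K*exp(-rT)
P = 17.7217 - 114.99000000 + 115.32954305 = 18.0612


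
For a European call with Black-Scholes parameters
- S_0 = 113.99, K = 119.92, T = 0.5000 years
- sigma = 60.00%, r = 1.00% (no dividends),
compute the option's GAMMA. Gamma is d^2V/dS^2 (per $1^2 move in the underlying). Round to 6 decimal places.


d1 = 0.1043828001; d2 = -0.3198812687
phi(d1) = 0.3967747984; exp(-qT) = 1.0000000000; exp(-rT) = 0.9950124792
Gamma = exp(-qT) * phi(d1) / (S * sigma * sqrt(T)) = 1.0000000000 * 0.3967747984 / (113.9900 * 0.6000 * 0.7071067812) = 0.008204

Answer: Gamma = 0.008204


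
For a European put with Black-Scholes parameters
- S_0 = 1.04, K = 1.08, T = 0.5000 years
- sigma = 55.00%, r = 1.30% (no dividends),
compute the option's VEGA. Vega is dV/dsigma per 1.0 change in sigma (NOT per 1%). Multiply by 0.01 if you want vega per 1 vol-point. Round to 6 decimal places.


d1 = 0.1141261911; d2 = -0.2747825385
phi(d1) = 0.3963526527; exp(-qT) = 1.0000000000; exp(-rT) = 0.9935210793
Vega = S * exp(-qT) * phi(d1) * sqrt(T) = 1.0400 * 1.0000000000 * 0.3963526527 * 0.7071067812 = 0.291474

Answer: Vega = 0.291474


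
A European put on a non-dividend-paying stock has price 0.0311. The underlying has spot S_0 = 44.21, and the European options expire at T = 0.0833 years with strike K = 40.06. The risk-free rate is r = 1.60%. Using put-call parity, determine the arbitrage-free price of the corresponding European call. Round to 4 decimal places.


Answer: Call price = 4.2345

Derivation:
Put-call parity: C - P = S_0 * exp(-qT) - K * exp(-rT).
S_0 * exp(-qT) = 44.2100 * 1.00000000 = 44.21000000
K * exp(-rT) = 40.0600 * 0.99866809 = 40.00664360
C = P + S*exp(-qT) - K*exp(-rT)
C = 0.0311 + 44.21000000 - 40.00664360 = 4.2345


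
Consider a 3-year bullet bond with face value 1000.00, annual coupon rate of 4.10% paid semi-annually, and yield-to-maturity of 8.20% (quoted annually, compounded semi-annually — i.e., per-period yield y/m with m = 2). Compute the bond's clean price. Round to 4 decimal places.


Coupon per period c = face * coupon_rate / m = 20.500000
Periods per year m = 2; per-period yield y/m = 0.041000
Number of cashflows N = 6
Cashflows (t years, CF_t, discount factor 1/(1+y/m)^(m*t), PV):
  t = 0.5000: CF_t = 20.500000, DF = 0.960615, PV = 19.692603
  t = 1.0000: CF_t = 20.500000, DF = 0.922781, PV = 18.917006
  t = 1.5000: CF_t = 20.500000, DF = 0.886437, PV = 18.171956
  t = 2.0000: CF_t = 20.500000, DF = 0.851524, PV = 17.456250
  t = 2.5000: CF_t = 20.500000, DF = 0.817987, PV = 16.768732
  t = 3.0000: CF_t = 1020.500000, DF = 0.785770, PV = 801.878616
Price P = sum_t PV_t = 892.885162

Answer: Price = 892.8852


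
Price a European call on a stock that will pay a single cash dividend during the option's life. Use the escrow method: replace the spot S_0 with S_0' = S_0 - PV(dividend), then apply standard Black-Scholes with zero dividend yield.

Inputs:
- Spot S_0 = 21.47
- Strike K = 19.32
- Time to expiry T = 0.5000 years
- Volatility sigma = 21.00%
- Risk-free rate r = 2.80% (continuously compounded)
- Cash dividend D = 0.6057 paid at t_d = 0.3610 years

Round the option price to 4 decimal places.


Answer: Price = 2.3063

Derivation:
PV(D) = D * exp(-r * t_d) = 0.6057 * 0.98994291 = 0.59960842
S_0' = S_0 - PV(D) = 21.4700 - 0.59960842 = 20.87039158
d1 = (ln(S_0'/K) + (r + sigma^2/2)*T) / (sigma*sqrt(T)) = 0.68835603
d2 = d1 - sigma*sqrt(T) = 0.53986360
exp(-rT) = 0.98609754
N(d1) = 0.75438570; N(d2) = 0.70535445
C = S_0' * N(d1) - K * exp(-rT) * N(d2) = 20.87039158 * 0.75438570 - 19.3200 * 0.98609754 * 0.70535445 = 2.3063


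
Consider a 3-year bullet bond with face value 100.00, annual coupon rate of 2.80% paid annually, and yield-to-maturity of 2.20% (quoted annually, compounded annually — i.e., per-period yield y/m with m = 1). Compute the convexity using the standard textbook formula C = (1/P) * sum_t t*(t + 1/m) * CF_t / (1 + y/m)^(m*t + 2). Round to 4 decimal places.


Answer: Convexity = 11.0797

Derivation:
Coupon per period c = face * coupon_rate / m = 2.800000
Periods per year m = 1; per-period yield y/m = 0.022000
Number of cashflows N = 3
Cashflows (t years, CF_t, discount factor 1/(1+y/m)^(m*t), PV):
  t = 1.0000: CF_t = 2.800000, DF = 0.978474, PV = 2.739726
  t = 2.0000: CF_t = 2.800000, DF = 0.957411, PV = 2.680750
  t = 3.0000: CF_t = 102.800000, DF = 0.936801, PV = 96.303135
Price P = sum_t PV_t = 101.723611
Convexity numerator sum_t t*(t + 1/m) * CF_t / (1+y/m)^(m*t + 2):
  t = 1.0000: term = 5.246085
  t = 2.0000: term = 15.399467
  t = 3.0000: term = 1106.419654
Convexity = (1/P) * sum = 1127.065206 / 101.723611 = 11.079681


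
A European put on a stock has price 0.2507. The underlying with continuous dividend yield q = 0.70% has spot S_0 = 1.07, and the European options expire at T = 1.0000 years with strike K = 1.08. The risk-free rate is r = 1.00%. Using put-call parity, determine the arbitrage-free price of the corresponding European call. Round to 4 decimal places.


Answer: Call price = 0.2440

Derivation:
Put-call parity: C - P = S_0 * exp(-qT) - K * exp(-rT).
S_0 * exp(-qT) = 1.0700 * 0.99302444 = 1.06253615
K * exp(-rT) = 1.0800 * 0.99004983 = 1.06925382
C = P + S*exp(-qT) - K*exp(-rT)
C = 0.2507 + 1.06253615 - 1.06925382 = 0.2440


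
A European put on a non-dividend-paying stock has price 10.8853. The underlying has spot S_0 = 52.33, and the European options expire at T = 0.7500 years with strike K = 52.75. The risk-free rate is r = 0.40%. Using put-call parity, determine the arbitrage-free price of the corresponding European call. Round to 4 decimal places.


Answer: Call price = 10.6233

Derivation:
Put-call parity: C - P = S_0 * exp(-qT) - K * exp(-rT).
S_0 * exp(-qT) = 52.3300 * 1.00000000 = 52.33000000
K * exp(-rT) = 52.7500 * 0.99700450 = 52.59198714
C = P + S*exp(-qT) - K*exp(-rT)
C = 10.8853 + 52.33000000 - 52.59198714 = 10.6233


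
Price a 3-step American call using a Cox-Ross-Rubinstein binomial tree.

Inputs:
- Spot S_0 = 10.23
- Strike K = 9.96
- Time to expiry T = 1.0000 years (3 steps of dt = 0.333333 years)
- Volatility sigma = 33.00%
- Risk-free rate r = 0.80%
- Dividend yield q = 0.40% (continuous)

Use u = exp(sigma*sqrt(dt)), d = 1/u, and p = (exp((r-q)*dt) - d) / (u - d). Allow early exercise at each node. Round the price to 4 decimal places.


Answer: Price = V(0,0) = 1.5810

Derivation:
dt = T/N = 0.333333
u = exp(sigma*sqrt(dt)) = 1.209885; d = 1/u = 0.826525
p = (exp((r-q)*dt) - d) / (u - d) = 0.455992
Discount per step: exp(-r*dt) = 0.997337
Stock lattice S(k, i) with i counting down-moves:
  k=0: S(0,0) = 10.2300
  k=1: S(1,0) = 12.3771; S(1,1) = 8.4553
  k=2: S(2,0) = 14.9749; S(2,1) = 10.2300; S(2,2) = 6.9886
  k=3: S(3,0) = 18.1179; S(3,1) = 12.3771; S(3,2) = 8.4553; S(3,3) = 5.7762
Terminal payoffs V(N, i) = max(S_T - K, 0):
  V(3,0) = 8.157917; V(3,1) = 2.417127; V(3,2) = 0.000000; V(3,3) = 0.000000
Backward induction: V(k, i) = exp(-r*dt) * [p * V(k+1, i) + (1-p) * V(k+1, i+1)]; then take max(V_cont, immediate exercise) for American.
  V(2,0) = exp(-r*dt) * [p*8.157917 + (1-p)*2.417127] = 5.021476; exercise = 5.014904; V(2,0) = max -> 5.021476
  V(2,1) = exp(-r*dt) * [p*2.417127 + (1-p)*0.000000] = 1.099256; exercise = 0.270000; V(2,1) = max -> 1.099256
  V(2,2) = exp(-r*dt) * [p*0.000000 + (1-p)*0.000000] = 0.000000; exercise = 0.000000; V(2,2) = max -> 0.000000
  V(1,0) = exp(-r*dt) * [p*5.021476 + (1-p)*1.099256] = 2.880069; exercise = 2.417127; V(1,0) = max -> 2.880069
  V(1,1) = exp(-r*dt) * [p*1.099256 + (1-p)*0.000000] = 0.499918; exercise = 0.000000; V(1,1) = max -> 0.499918
  V(0,0) = exp(-r*dt) * [p*2.880069 + (1-p)*0.499918] = 1.581027; exercise = 0.270000; V(0,0) = max -> 1.581027


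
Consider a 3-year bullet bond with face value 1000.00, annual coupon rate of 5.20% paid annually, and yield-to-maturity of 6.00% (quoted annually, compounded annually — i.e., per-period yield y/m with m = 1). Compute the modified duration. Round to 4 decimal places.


Answer: Modified duration = 2.6910

Derivation:
Coupon per period c = face * coupon_rate / m = 52.000000
Periods per year m = 1; per-period yield y/m = 0.060000
Number of cashflows N = 3
Cashflows (t years, CF_t, discount factor 1/(1+y/m)^(m*t), PV):
  t = 1.0000: CF_t = 52.000000, DF = 0.943396, PV = 49.056604
  t = 2.0000: CF_t = 52.000000, DF = 0.889996, PV = 46.279815
  t = 3.0000: CF_t = 1052.000000, DF = 0.839619, PV = 883.279486
Price P = sum_t PV_t = 978.615904
First compute Macaulay numerator sum_t t * PV_t:
  t * PV_t at t = 1.0000: 49.056604
  t * PV_t at t = 2.0000: 92.559630
  t * PV_t at t = 3.0000: 2649.838457
Macaulay duration D = 2791.454691 / 978.615904 = 2.852452
Modified duration = D / (1 + y/m) = 2.852452 / (1 + 0.060000) = 2.690992


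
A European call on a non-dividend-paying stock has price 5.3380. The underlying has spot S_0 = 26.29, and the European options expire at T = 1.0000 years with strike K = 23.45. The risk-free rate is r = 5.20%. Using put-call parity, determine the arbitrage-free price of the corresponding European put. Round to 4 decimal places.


Answer: Put price = 1.3098

Derivation:
Put-call parity: C - P = S_0 * exp(-qT) - K * exp(-rT).
S_0 * exp(-qT) = 26.2900 * 1.00000000 = 26.29000000
K * exp(-rT) = 23.4500 * 0.94932887 = 22.26176193
P = C - S*exp(-qT) + K*exp(-rT)
P = 5.3380 - 26.29000000 + 22.26176193 = 1.3098


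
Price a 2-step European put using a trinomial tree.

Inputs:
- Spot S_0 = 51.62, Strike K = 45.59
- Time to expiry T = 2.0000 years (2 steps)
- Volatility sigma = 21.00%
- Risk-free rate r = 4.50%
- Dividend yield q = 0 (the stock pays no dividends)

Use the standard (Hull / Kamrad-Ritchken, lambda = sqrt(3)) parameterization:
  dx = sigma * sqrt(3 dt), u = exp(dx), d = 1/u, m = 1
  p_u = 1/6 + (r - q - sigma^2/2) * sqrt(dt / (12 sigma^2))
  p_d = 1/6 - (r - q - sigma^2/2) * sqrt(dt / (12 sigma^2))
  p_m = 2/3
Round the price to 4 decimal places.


Answer: Price = V(0,0) = 1.9434

Derivation:
dt = T/N = 1.000000; dx = sigma*sqrt(3*dt) = 0.363731
u = exp(dx) = 1.438687; d = 1/u = 0.695078
p_u = 0.198215, p_m = 0.666667, p_d = 0.135119
Discount per step: exp(-r*dt) = 0.955997
Stock lattice S(k, j) with j the centered position index:
  k=0: S(0,+0) = 51.6200
  k=1: S(1,-1) = 35.8799; S(1,+0) = 51.6200; S(1,+1) = 74.2650
  k=2: S(2,-2) = 24.9394; S(2,-1) = 35.8799; S(2,+0) = 51.6200; S(2,+1) = 74.2650; S(2,+2) = 106.8441
Terminal payoffs V(N, j) = max(K - S_T, 0):
  V(2,-2) = 20.650626; V(2,-1) = 9.710054; V(2,+0) = 0.000000; V(2,+1) = 0.000000; V(2,+2) = 0.000000
Backward induction: V(k, j) = exp(-r*dt) * [p_u * V(k+1, j+1) + p_m * V(k+1, j) + p_d * V(k+1, j-1)]
  V(1,-1) = exp(-r*dt) * [p_u*0.000000 + p_m*9.710054 + p_d*20.650626] = 8.856029
  V(1,+0) = exp(-r*dt) * [p_u*0.000000 + p_m*0.000000 + p_d*9.710054] = 1.254277
  V(1,+1) = exp(-r*dt) * [p_u*0.000000 + p_m*0.000000 + p_d*0.000000] = 0.000000
  V(0,+0) = exp(-r*dt) * [p_u*0.000000 + p_m*1.254277 + p_d*8.856029] = 1.943351


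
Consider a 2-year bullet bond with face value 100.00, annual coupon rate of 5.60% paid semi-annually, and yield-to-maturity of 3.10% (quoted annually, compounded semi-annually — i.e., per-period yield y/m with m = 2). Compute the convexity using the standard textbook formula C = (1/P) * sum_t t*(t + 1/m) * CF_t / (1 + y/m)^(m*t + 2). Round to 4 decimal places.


Coupon per period c = face * coupon_rate / m = 2.800000
Periods per year m = 2; per-period yield y/m = 0.015500
Number of cashflows N = 4
Cashflows (t years, CF_t, discount factor 1/(1+y/m)^(m*t), PV):
  t = 0.5000: CF_t = 2.800000, DF = 0.984737, PV = 2.757262
  t = 1.0000: CF_t = 2.800000, DF = 0.969706, PV = 2.715177
  t = 1.5000: CF_t = 2.800000, DF = 0.954905, PV = 2.673734
  t = 2.0000: CF_t = 102.800000, DF = 0.940330, PV = 96.665923
Price P = sum_t PV_t = 104.812097
Convexity numerator sum_t t*(t + 1/m) * CF_t / (1+y/m)^(m*t + 2):
  t = 0.5000: term = 1.336867
  t = 1.0000: term = 3.949386
  t = 1.5000: term = 7.778210
  t = 2.0000: term = 468.687696
Convexity = (1/P) * sum = 481.752159 / 104.812097 = 4.596341

Answer: Convexity = 4.5963


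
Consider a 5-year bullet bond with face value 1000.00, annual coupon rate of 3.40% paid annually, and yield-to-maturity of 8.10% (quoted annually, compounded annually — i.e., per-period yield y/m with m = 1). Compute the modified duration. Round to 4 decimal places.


Answer: Modified duration = 4.2932

Derivation:
Coupon per period c = face * coupon_rate / m = 34.000000
Periods per year m = 1; per-period yield y/m = 0.081000
Number of cashflows N = 5
Cashflows (t years, CF_t, discount factor 1/(1+y/m)^(m*t), PV):
  t = 1.0000: CF_t = 34.000000, DF = 0.925069, PV = 31.452359
  t = 2.0000: CF_t = 34.000000, DF = 0.855753, PV = 29.095614
  t = 3.0000: CF_t = 34.000000, DF = 0.791631, PV = 26.915462
  t = 4.0000: CF_t = 34.000000, DF = 0.732314, PV = 24.898670
  t = 5.0000: CF_t = 1034.000000, DF = 0.677441, PV = 700.474079
Price P = sum_t PV_t = 812.836184
First compute Macaulay numerator sum_t t * PV_t:
  t * PV_t at t = 1.0000: 31.452359
  t * PV_t at t = 2.0000: 58.191228
  t * PV_t at t = 3.0000: 80.746385
  t * PV_t at t = 4.0000: 99.594678
  t * PV_t at t = 5.0000: 3502.370396
Macaulay duration D = 3772.355047 / 812.836184 = 4.640978
Modified duration = D / (1 + y/m) = 4.640978 / (1 + 0.081000) = 4.293227


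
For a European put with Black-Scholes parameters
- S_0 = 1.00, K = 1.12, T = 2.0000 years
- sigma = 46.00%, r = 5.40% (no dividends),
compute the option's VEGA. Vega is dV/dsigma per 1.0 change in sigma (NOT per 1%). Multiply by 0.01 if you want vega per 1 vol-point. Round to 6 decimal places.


Answer: Vega = 0.536529

Derivation:
d1 = 0.3170779247; d2 = -0.3334603139
phi(d1) = 0.3793834900; exp(-qT) = 1.0000000000; exp(-rT) = 0.8976275964
Vega = S * exp(-qT) * phi(d1) * sqrt(T) = 1.0000 * 1.0000000000 * 0.3793834900 * 1.4142135624 = 0.536529


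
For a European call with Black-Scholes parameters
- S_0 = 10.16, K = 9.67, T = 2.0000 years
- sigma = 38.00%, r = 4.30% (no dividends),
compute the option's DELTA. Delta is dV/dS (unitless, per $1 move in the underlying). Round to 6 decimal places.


d1 = 0.5207099590; d2 = -0.0166911947
phi(d1) = 0.3483637927; exp(-qT) = 1.0000000000; exp(-rT) = 0.9175942312
N(d1) = 0.6987155821
Delta = exp(-qT) * N(d1) = 1.0000000000 * 0.6987155821 = 0.698716

Answer: Delta = 0.698716


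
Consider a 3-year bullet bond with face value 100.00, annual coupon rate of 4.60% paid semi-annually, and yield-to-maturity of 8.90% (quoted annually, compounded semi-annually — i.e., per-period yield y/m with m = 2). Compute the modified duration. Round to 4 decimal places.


Coupon per period c = face * coupon_rate / m = 2.300000
Periods per year m = 2; per-period yield y/m = 0.044500
Number of cashflows N = 6
Cashflows (t years, CF_t, discount factor 1/(1+y/m)^(m*t), PV):
  t = 0.5000: CF_t = 2.300000, DF = 0.957396, PV = 2.202011
  t = 1.0000: CF_t = 2.300000, DF = 0.916607, PV = 2.108196
  t = 1.5000: CF_t = 2.300000, DF = 0.877556, PV = 2.018378
  t = 2.0000: CF_t = 2.300000, DF = 0.840168, PV = 1.932387
  t = 2.5000: CF_t = 2.300000, DF = 0.804374, PV = 1.850059
  t = 3.0000: CF_t = 102.300000, DF = 0.770104, PV = 78.781631
Price P = sum_t PV_t = 88.892661
First compute Macaulay numerator sum_t t * PV_t:
  t * PV_t at t = 0.5000: 1.101005
  t * PV_t at t = 1.0000: 2.108196
  t * PV_t at t = 1.5000: 3.027567
  t * PV_t at t = 2.0000: 3.864774
  t * PV_t at t = 2.5000: 4.625148
  t * PV_t at t = 3.0000: 236.344893
Macaulay duration D = 251.071583 / 88.892661 = 2.824435
Modified duration = D / (1 + y/m) = 2.824435 / (1 + 0.044500) = 2.704103

Answer: Modified duration = 2.7041


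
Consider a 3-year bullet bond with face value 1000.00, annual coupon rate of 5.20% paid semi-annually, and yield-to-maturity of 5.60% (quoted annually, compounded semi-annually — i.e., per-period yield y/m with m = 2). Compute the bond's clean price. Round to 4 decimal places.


Answer: Price = 989.0934

Derivation:
Coupon per period c = face * coupon_rate / m = 26.000000
Periods per year m = 2; per-period yield y/m = 0.028000
Number of cashflows N = 6
Cashflows (t years, CF_t, discount factor 1/(1+y/m)^(m*t), PV):
  t = 0.5000: CF_t = 26.000000, DF = 0.972763, PV = 25.291829
  t = 1.0000: CF_t = 26.000000, DF = 0.946267, PV = 24.602946
  t = 1.5000: CF_t = 26.000000, DF = 0.920493, PV = 23.932827
  t = 2.0000: CF_t = 26.000000, DF = 0.895422, PV = 23.280960
  t = 2.5000: CF_t = 26.000000, DF = 0.871033, PV = 22.646848
  t = 3.0000: CF_t = 1026.000000, DF = 0.847308, PV = 869.338018
Price P = sum_t PV_t = 989.093429


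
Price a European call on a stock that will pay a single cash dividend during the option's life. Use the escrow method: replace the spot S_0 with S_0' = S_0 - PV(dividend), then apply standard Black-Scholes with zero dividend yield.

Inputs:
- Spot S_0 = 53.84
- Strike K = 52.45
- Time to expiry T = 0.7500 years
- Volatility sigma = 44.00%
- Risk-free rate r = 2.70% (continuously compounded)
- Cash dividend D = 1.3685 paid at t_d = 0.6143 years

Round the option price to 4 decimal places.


PV(D) = D * exp(-r * t_d) = 1.3685 * 0.98355069 = 1.34598912
S_0' = S_0 - PV(D) = 53.8400 - 1.34598912 = 52.49401088
d1 = (ln(S_0'/K) + (r + sigma^2/2)*T) / (sigma*sqrt(T)) = 0.24586920
d2 = d1 - sigma*sqrt(T) = -0.13518197
exp(-rT) = 0.97995365
N(d1) = 0.59710826; N(d2) = 0.44623400
C = S_0' * N(d1) - K * exp(-rT) * N(d2) = 52.49401088 * 0.59710826 - 52.4500 * 0.97995365 * 0.44623400 = 8.4088

Answer: Price = 8.4088


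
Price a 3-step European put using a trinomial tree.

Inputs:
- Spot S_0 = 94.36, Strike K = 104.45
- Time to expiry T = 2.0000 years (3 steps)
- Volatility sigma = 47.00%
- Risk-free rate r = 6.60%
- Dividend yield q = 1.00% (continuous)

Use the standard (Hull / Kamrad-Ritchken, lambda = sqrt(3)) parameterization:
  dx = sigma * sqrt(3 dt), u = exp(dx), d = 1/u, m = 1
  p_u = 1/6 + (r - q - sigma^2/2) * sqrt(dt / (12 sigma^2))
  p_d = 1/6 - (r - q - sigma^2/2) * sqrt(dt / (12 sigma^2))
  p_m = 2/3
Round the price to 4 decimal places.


Answer: Price = V(0,0) = 22.8452

Derivation:
dt = T/N = 0.666667; dx = sigma*sqrt(3*dt) = 0.664680
u = exp(dx) = 1.943869; d = 1/u = 0.514438
p_u = 0.139360, p_m = 0.666667, p_d = 0.193973
Discount per step: exp(-r*dt) = 0.956954
Stock lattice S(k, j) with j the centered position index:
  k=0: S(0,+0) = 94.3600
  k=1: S(1,-1) = 48.5424; S(1,+0) = 94.3600; S(1,+1) = 183.4235
  k=2: S(2,-2) = 24.9720; S(2,-1) = 48.5424; S(2,+0) = 94.3600; S(2,+1) = 183.4235; S(2,+2) = 356.5513
  k=3: S(3,-3) = 12.8466; S(3,-2) = 24.9720; S(3,-1) = 48.5424; S(3,+0) = 94.3600; S(3,+1) = 183.4235; S(3,+2) = 356.5513; S(3,+3) = 693.0890
Terminal payoffs V(N, j) = max(K - S_T, 0):
  V(3,-3) = 91.603439; V(3,-2) = 79.477967; V(3,-1) = 55.907637; V(3,+0) = 10.090000; V(3,+1) = 0.000000; V(3,+2) = 0.000000; V(3,+3) = 0.000000
Backward induction: V(k, j) = exp(-r*dt) * [p_u * V(k+1, j+1) + p_m * V(k+1, j) + p_d * V(k+1, j-1)]
  V(2,-2) = exp(-r*dt) * [p_u*55.907637 + p_m*79.477967 + p_d*91.603439] = 75.164153
  V(2,-1) = exp(-r*dt) * [p_u*10.090000 + p_m*55.907637 + p_d*79.477967] = 51.765932
  V(2,+0) = exp(-r*dt) * [p_u*0.000000 + p_m*10.090000 + p_d*55.907637] = 16.814868
  V(2,+1) = exp(-r*dt) * [p_u*0.000000 + p_m*0.000000 + p_d*10.090000] = 1.872939
  V(2,+2) = exp(-r*dt) * [p_u*0.000000 + p_m*0.000000 + p_d*0.000000] = 0.000000
  V(1,-1) = exp(-r*dt) * [p_u*16.814868 + p_m*51.765932 + p_d*75.164153] = 49.219744
  V(1,+0) = exp(-r*dt) * [p_u*1.872939 + p_m*16.814868 + p_d*51.765932] = 20.586108
  V(1,+1) = exp(-r*dt) * [p_u*0.000000 + p_m*1.872939 + p_d*16.814868] = 4.316108
  V(0,+0) = exp(-r*dt) * [p_u*4.316108 + p_m*20.586108 + p_d*49.219744] = 22.845236


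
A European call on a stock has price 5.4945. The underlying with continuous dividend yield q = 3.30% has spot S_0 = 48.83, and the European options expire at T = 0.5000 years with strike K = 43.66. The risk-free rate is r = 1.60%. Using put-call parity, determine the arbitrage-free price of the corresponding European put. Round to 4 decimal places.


Put-call parity: C - P = S_0 * exp(-qT) - K * exp(-rT).
S_0 * exp(-qT) = 48.8300 * 0.98363538 = 48.03091558
K * exp(-rT) = 43.6600 * 0.99203191 = 43.31211340
P = C - S*exp(-qT) + K*exp(-rT)
P = 5.4945 - 48.03091558 + 43.31211340 = 0.7757

Answer: Put price = 0.7757


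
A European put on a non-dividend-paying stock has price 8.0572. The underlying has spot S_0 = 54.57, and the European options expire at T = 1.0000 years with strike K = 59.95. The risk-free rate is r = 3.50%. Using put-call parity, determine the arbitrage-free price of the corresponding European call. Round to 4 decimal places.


Answer: Call price = 4.7392

Derivation:
Put-call parity: C - P = S_0 * exp(-qT) - K * exp(-rT).
S_0 * exp(-qT) = 54.5700 * 1.00000000 = 54.57000000
K * exp(-rT) = 59.9500 * 0.96560542 = 57.88804470
C = P + S*exp(-qT) - K*exp(-rT)
C = 8.0572 + 54.57000000 - 57.88804470 = 4.7392


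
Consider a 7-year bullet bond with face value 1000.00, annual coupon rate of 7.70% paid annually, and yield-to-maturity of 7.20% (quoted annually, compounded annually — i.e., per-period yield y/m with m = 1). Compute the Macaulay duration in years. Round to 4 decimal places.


Answer: Macaulay duration = 5.6848 years

Derivation:
Coupon per period c = face * coupon_rate / m = 77.000000
Periods per year m = 1; per-period yield y/m = 0.072000
Number of cashflows N = 7
Cashflows (t years, CF_t, discount factor 1/(1+y/m)^(m*t), PV):
  t = 1.0000: CF_t = 77.000000, DF = 0.932836, PV = 71.828358
  t = 2.0000: CF_t = 77.000000, DF = 0.870183, PV = 67.004065
  t = 3.0000: CF_t = 77.000000, DF = 0.811738, PV = 62.503792
  t = 4.0000: CF_t = 77.000000, DF = 0.757218, PV = 58.305777
  t = 5.0000: CF_t = 77.000000, DF = 0.706360, PV = 54.389717
  t = 6.0000: CF_t = 77.000000, DF = 0.658918, PV = 50.736676
  t = 7.0000: CF_t = 1077.000000, DF = 0.614662, PV = 661.991184
Price P = sum_t PV_t = 1026.759570
Macaulay numerator sum_t t * PV_t:
  t * PV_t at t = 1.0000: 71.828358
  t * PV_t at t = 2.0000: 134.008131
  t * PV_t at t = 3.0000: 187.511377
  t * PV_t at t = 4.0000: 233.223106
  t * PV_t at t = 5.0000: 271.948585
  t * PV_t at t = 6.0000: 304.420057
  t * PV_t at t = 7.0000: 4633.938288
Macaulay duration D = (sum_t t * PV_t) / P = 5836.877902 / 1026.759570 = 5.684756


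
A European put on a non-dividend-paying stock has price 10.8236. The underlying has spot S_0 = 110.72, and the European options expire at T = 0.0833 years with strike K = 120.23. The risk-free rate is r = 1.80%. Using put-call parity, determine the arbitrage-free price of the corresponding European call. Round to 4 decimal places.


Put-call parity: C - P = S_0 * exp(-qT) - K * exp(-rT).
S_0 * exp(-qT) = 110.7200 * 1.00000000 = 110.72000000
K * exp(-rT) = 120.2300 * 0.99850172 = 120.04986222
C = P + S*exp(-qT) - K*exp(-rT)
C = 10.8236 + 110.72000000 - 120.04986222 = 1.4937

Answer: Call price = 1.4937


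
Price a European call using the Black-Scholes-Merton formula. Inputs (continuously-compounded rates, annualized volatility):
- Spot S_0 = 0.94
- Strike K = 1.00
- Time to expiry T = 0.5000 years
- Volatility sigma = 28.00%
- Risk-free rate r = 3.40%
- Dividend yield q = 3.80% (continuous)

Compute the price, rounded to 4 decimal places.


d1 = (ln(S/K) + (r - q + 0.5*sigma^2) * T) / (sigma * sqrt(T)) = -0.22362456
d2 = d1 - sigma * sqrt(T) = -0.42161446
exp(-rT) = 0.98314368; exp(-qT) = 0.98117936
C = S_0 * exp(-qT) * N(d1) - K * exp(-rT) * N(d2)
N(d1) = 0.41152473; N(d2) = 0.33665323
C = 0.9400 * 0.98117936 * 0.41152473 - 1.0000 * 0.98314368 * 0.33665323 = 0.0486

Answer: Price = 0.0486


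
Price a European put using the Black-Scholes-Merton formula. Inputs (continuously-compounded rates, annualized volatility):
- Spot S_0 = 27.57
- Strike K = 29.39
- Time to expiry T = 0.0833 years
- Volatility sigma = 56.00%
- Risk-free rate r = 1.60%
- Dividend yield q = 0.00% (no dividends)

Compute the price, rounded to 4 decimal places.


d1 = (ln(S/K) + (r - q + 0.5*sigma^2) * T) / (sigma * sqrt(T)) = -0.30646118
d2 = d1 - sigma * sqrt(T) = -0.46808692
exp(-rT) = 0.99866809; exp(-qT) = 1.00000000
P = K * exp(-rT) * N(-d2) - S_0 * exp(-qT) * N(-d1)
N(-d1) = 0.62037323; N(-d2) = 0.68013878
P = 29.3900 * 0.99866809 * 0.68013878 - 27.5700 * 1.00000000 * 0.62037323 = 2.8590

Answer: Price = 2.8590


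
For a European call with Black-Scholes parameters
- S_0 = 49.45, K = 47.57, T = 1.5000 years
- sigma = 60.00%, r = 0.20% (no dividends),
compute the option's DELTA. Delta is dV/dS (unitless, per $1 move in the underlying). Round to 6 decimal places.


Answer: Delta = 0.664309

Derivation:
d1 = 0.4242512800; d2 = -0.3105956428
phi(d1) = 0.3646077694; exp(-qT) = 1.0000000000; exp(-rT) = 0.9970044955
N(d1) = 0.6643087169
Delta = exp(-qT) * N(d1) = 1.0000000000 * 0.6643087169 = 0.664309


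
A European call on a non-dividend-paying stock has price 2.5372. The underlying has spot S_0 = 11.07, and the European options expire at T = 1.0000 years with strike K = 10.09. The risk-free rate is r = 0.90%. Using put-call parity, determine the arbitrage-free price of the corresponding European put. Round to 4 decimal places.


Answer: Put price = 1.4668

Derivation:
Put-call parity: C - P = S_0 * exp(-qT) - K * exp(-rT).
S_0 * exp(-qT) = 11.0700 * 1.00000000 = 11.07000000
K * exp(-rT) = 10.0900 * 0.99104038 = 9.99959742
P = C - S*exp(-qT) + K*exp(-rT)
P = 2.5372 - 11.07000000 + 9.99959742 = 1.4668


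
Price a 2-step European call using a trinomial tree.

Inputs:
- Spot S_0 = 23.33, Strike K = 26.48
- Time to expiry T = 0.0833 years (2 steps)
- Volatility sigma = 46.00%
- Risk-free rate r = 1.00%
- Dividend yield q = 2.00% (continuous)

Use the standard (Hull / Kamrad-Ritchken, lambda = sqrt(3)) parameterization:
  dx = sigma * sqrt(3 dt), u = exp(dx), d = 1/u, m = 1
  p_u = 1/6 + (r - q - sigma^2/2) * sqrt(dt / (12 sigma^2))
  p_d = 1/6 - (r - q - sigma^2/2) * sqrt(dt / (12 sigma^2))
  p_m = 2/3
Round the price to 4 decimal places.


Answer: Price = V(0,0) = 0.3300

Derivation:
dt = T/N = 0.041650; dx = sigma*sqrt(3*dt) = 0.162602
u = exp(dx) = 1.176568; d = 1/u = 0.849929
p_u = 0.151836, p_m = 0.666667, p_d = 0.181498
Discount per step: exp(-r*dt) = 0.999584
Stock lattice S(k, j) with j the centered position index:
  k=0: S(0,+0) = 23.3300
  k=1: S(1,-1) = 19.8289; S(1,+0) = 23.3300; S(1,+1) = 27.4493
  k=2: S(2,-2) = 16.8531; S(2,-1) = 19.8289; S(2,+0) = 23.3300; S(2,+1) = 27.4493; S(2,+2) = 32.2960
Terminal payoffs V(N, j) = max(S_T - K, 0):
  V(2,-2) = 0.000000; V(2,-1) = 0.000000; V(2,+0) = 0.000000; V(2,+1) = 0.969340; V(2,+2) = 5.816025
Backward induction: V(k, j) = exp(-r*dt) * [p_u * V(k+1, j+1) + p_m * V(k+1, j) + p_d * V(k+1, j-1)]
  V(1,-1) = exp(-r*dt) * [p_u*0.000000 + p_m*0.000000 + p_d*0.000000] = 0.000000
  V(1,+0) = exp(-r*dt) * [p_u*0.969340 + p_m*0.000000 + p_d*0.000000] = 0.147119
  V(1,+1) = exp(-r*dt) * [p_u*5.816025 + p_m*0.969340 + p_d*0.000000] = 1.528670
  V(0,+0) = exp(-r*dt) * [p_u*1.528670 + p_m*0.147119 + p_d*0.000000] = 0.330049


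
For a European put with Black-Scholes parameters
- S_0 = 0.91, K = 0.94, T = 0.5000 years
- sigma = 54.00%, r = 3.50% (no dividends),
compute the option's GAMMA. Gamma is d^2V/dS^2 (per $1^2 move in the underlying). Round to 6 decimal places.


Answer: Gamma = 1.134974

Derivation:
d1 = 0.1518046281; d2 = -0.2300330337
phi(d1) = 0.3943719199; exp(-qT) = 1.0000000000; exp(-rT) = 0.9826522357
Gamma = exp(-qT) * phi(d1) / (S * sigma * sqrt(T)) = 1.0000000000 * 0.3943719199 / (0.9100 * 0.5400 * 0.7071067812) = 1.134974


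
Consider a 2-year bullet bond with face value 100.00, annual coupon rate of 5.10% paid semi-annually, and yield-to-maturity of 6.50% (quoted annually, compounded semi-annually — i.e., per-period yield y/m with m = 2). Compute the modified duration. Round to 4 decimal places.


Coupon per period c = face * coupon_rate / m = 2.550000
Periods per year m = 2; per-period yield y/m = 0.032500
Number of cashflows N = 4
Cashflows (t years, CF_t, discount factor 1/(1+y/m)^(m*t), PV):
  t = 0.5000: CF_t = 2.550000, DF = 0.968523, PV = 2.469734
  t = 1.0000: CF_t = 2.550000, DF = 0.938037, PV = 2.391994
  t = 1.5000: CF_t = 2.550000, DF = 0.908510, PV = 2.316701
  t = 2.0000: CF_t = 102.550000, DF = 0.879913, PV = 90.235083
Price P = sum_t PV_t = 97.413512
First compute Macaulay numerator sum_t t * PV_t:
  t * PV_t at t = 0.5000: 1.234867
  t * PV_t at t = 1.0000: 2.391994
  t * PV_t at t = 1.5000: 3.475052
  t * PV_t at t = 2.0000: 180.470167
Macaulay duration D = 187.572079 / 97.413512 = 1.925524
Modified duration = D / (1 + y/m) = 1.925524 / (1 + 0.032500) = 1.864915

Answer: Modified duration = 1.8649


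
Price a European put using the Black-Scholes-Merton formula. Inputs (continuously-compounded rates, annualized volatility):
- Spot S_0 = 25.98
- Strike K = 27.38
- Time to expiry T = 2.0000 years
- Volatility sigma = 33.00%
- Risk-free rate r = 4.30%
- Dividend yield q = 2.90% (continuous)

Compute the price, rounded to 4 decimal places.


d1 = (ln(S/K) + (r - q + 0.5*sigma^2) * T) / (sigma * sqrt(T)) = 0.18087832
d2 = d1 - sigma * sqrt(T) = -0.28581215
exp(-rT) = 0.91759423; exp(-qT) = 0.94364995
P = K * exp(-rT) * N(-d2) - S_0 * exp(-qT) * N(-d1)
N(-d1) = 0.42823154; N(-d2) = 0.61248900
P = 27.3800 * 0.91759423 * 0.61248900 - 25.9800 * 0.94364995 * 0.42823154 = 4.8895

Answer: Price = 4.8895


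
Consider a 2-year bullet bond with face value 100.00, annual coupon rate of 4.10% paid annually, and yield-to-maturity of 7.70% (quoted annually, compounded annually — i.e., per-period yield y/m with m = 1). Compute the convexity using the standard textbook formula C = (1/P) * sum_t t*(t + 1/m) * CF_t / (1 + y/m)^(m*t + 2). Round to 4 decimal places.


Coupon per period c = face * coupon_rate / m = 4.100000
Periods per year m = 1; per-period yield y/m = 0.077000
Number of cashflows N = 2
Cashflows (t years, CF_t, discount factor 1/(1+y/m)^(m*t), PV):
  t = 1.0000: CF_t = 4.100000, DF = 0.928505, PV = 3.806871
  t = 2.0000: CF_t = 104.100000, DF = 0.862122, PV = 89.746872
Price P = sum_t PV_t = 93.553743
Convexity numerator sum_t t*(t + 1/m) * CF_t / (1+y/m)^(m*t + 2):
  t = 1.0000: term = 6.563972
  t = 2.0000: term = 464.236375
Convexity = (1/P) * sum = 470.800348 / 93.553743 = 5.032405

Answer: Convexity = 5.0324


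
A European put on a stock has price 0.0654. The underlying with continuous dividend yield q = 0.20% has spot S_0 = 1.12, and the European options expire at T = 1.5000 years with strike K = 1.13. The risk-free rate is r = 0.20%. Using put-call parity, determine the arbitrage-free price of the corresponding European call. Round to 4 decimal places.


Put-call parity: C - P = S_0 * exp(-qT) - K * exp(-rT).
S_0 * exp(-qT) = 1.1200 * 0.99700450 = 1.11664503
K * exp(-rT) = 1.1300 * 0.99700450 = 1.12661508
C = P + S*exp(-qT) - K*exp(-rT)
C = 0.0654 + 1.11664503 - 1.12661508 = 0.0554

Answer: Call price = 0.0554


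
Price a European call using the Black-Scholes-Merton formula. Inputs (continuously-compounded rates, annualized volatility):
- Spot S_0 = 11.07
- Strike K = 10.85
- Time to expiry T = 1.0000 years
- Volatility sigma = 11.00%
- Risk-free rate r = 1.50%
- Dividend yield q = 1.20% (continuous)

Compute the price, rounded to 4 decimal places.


d1 = (ln(S/K) + (r - q + 0.5*sigma^2) * T) / (sigma * sqrt(T)) = 0.26476061
d2 = d1 - sigma * sqrt(T) = 0.15476061
exp(-rT) = 0.98511194; exp(-qT) = 0.98807171
C = S_0 * exp(-qT) * N(d1) - K * exp(-rT) * N(d2)
N(d1) = 0.60440306; N(d2) = 0.56149498
C = 11.0700 * 0.98807171 * 0.60440306 - 10.8500 * 0.98511194 * 0.56149498 = 0.6094

Answer: Price = 0.6094


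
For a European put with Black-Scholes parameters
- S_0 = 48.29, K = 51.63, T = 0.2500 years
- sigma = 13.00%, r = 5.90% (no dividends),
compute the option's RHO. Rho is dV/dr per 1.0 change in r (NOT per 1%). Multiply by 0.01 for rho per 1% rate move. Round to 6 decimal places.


Answer: Rho = -10.149289

Derivation:
d1 = -0.7694753693; d2 = -0.8344753693
phi(d1) = 0.2967145524; exp(-qT) = 1.0000000000; exp(-rT) = 0.9853582484
N(-d2) = 0.7979934193
Rho = -K*T*exp(-rT)*N(-d2) = -51.6300 * 0.2500 * 0.9853582484 * 0.7979934193 = -10.149289


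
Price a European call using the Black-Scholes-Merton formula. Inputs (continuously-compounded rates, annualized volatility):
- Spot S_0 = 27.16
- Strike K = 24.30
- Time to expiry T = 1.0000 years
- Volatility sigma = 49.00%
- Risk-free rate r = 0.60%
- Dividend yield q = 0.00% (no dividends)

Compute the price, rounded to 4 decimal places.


Answer: Price = 6.6070

Derivation:
d1 = (ln(S/K) + (r - q + 0.5*sigma^2) * T) / (sigma * sqrt(T)) = 0.48432439
d2 = d1 - sigma * sqrt(T) = -0.00567561
exp(-rT) = 0.99401796; exp(-qT) = 1.00000000
C = S_0 * exp(-qT) * N(d1) - K * exp(-rT) * N(d2)
N(d1) = 0.68592217; N(d2) = 0.49773577
C = 27.1600 * 1.00000000 * 0.68592217 - 24.3000 * 0.99401796 * 0.49773577 = 6.6070


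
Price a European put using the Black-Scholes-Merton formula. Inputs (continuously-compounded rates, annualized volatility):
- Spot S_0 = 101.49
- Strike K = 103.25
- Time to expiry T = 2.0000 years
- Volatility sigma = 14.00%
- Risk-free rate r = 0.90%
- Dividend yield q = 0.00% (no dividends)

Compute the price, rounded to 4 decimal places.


Answer: Price = 7.9592

Derivation:
d1 = (ln(S/K) + (r - q + 0.5*sigma^2) * T) / (sigma * sqrt(T)) = 0.10307111
d2 = d1 - sigma * sqrt(T) = -0.09491878
exp(-rT) = 0.98216103; exp(-qT) = 1.00000000
P = K * exp(-rT) * N(-d2) - S_0 * exp(-qT) * N(-d1)
N(-d1) = 0.45895326; N(-d2) = 0.53781033
P = 103.2500 * 0.98216103 * 0.53781033 - 101.4900 * 1.00000000 * 0.45895326 = 7.9592


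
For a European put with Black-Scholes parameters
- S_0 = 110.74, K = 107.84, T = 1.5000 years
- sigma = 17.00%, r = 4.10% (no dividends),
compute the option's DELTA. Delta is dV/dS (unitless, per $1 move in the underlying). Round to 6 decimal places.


Answer: Delta = -0.299119

Derivation:
d1 = 0.5269355025; d2 = 0.3187288744
phi(d1) = 0.3472296004; exp(-qT) = 1.0000000000; exp(-rT) = 0.9403529457
N(-d1) = 0.2991191893
Delta = -exp(-qT) * N(-d1) = -1.0000000000 * 0.2991191893 = -0.299119


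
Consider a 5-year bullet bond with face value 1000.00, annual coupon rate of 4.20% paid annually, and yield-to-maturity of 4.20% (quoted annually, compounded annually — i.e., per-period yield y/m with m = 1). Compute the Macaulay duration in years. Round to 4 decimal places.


Answer: Macaulay duration = 4.6129 years

Derivation:
Coupon per period c = face * coupon_rate / m = 42.000000
Periods per year m = 1; per-period yield y/m = 0.042000
Number of cashflows N = 5
Cashflows (t years, CF_t, discount factor 1/(1+y/m)^(m*t), PV):
  t = 1.0000: CF_t = 42.000000, DF = 0.959693, PV = 40.307102
  t = 2.0000: CF_t = 42.000000, DF = 0.921010, PV = 38.682439
  t = 3.0000: CF_t = 42.000000, DF = 0.883887, PV = 37.123262
  t = 4.0000: CF_t = 42.000000, DF = 0.848260, PV = 35.626931
  t = 5.0000: CF_t = 1042.000000, DF = 0.814069, PV = 848.260266
Price P = sum_t PV_t = 1000.000000
Macaulay numerator sum_t t * PV_t:
  t * PV_t at t = 1.0000: 40.307102
  t * PV_t at t = 2.0000: 77.364879
  t * PV_t at t = 3.0000: 111.369787
  t * PV_t at t = 4.0000: 142.507725
  t * PV_t at t = 5.0000: 4241.301328
Macaulay duration D = (sum_t t * PV_t) / P = 4612.850820 / 1000.000000 = 4.612851


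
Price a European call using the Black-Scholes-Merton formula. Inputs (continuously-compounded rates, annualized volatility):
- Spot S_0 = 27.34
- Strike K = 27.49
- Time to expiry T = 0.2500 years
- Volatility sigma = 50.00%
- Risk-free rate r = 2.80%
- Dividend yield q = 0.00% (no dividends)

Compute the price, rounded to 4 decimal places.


Answer: Price = 2.7385

Derivation:
d1 = (ln(S/K) + (r - q + 0.5*sigma^2) * T) / (sigma * sqrt(T)) = 0.13111412
d2 = d1 - sigma * sqrt(T) = -0.11888588
exp(-rT) = 0.99302444; exp(-qT) = 1.00000000
C = S_0 * exp(-qT) * N(d1) - K * exp(-rT) * N(d2)
N(d1) = 0.55215748; N(d2) = 0.45268288
C = 27.3400 * 1.00000000 * 0.55215748 - 27.4900 * 0.99302444 * 0.45268288 = 2.7385


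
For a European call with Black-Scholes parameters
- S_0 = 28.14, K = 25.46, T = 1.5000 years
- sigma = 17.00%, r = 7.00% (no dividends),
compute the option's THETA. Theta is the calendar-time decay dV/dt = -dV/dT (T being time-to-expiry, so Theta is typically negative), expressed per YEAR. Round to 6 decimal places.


Answer: Theta = -1.731562

Derivation:
d1 = 1.0891029771; d2 = 0.8808963490
phi(d1) = 0.2204661346; exp(-qT) = 1.0000000000; exp(-rT) = 0.9003245226
Theta = -S*exp(-qT)*phi(d1)*sigma/(2*sqrt(T)) - r*K*exp(-rT)*N(d2) + q*S*exp(-qT)*N(d1)
N(d1) = 0.8619457614; N(d2) = 0.8108130381; sqrt(T) = 1.2247448714
Term 1 = -28.1400 * 1.0000000000 * 0.2204661346 * 0.1700 / (2 * 1.2247448714) = -0.4305655485
Term 2 = -0.0700 * 25.4600 * 0.9003245226 * 0.8108130381 = -1.3009968421
Term 3 = 0 (no dividend yield, q = 0)
Theta = -0.4305655485 + (-1.3009968421) + (0.0000000000) = -1.731562


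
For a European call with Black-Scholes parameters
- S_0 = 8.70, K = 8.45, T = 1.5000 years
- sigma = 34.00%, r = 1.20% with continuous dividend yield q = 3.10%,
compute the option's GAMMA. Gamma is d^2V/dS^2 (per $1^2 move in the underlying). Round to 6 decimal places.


d1 = 0.2097833894; d2 = -0.2066298669
phi(d1) = 0.3902596202; exp(-qT) = 0.9545645606; exp(-rT) = 0.9821610324
Gamma = exp(-qT) * phi(d1) / (S * sigma * sqrt(T)) = 0.9545645606 * 0.3902596202 / (8.7000 * 0.3400 * 1.2247448714) = 0.102829

Answer: Gamma = 0.102829


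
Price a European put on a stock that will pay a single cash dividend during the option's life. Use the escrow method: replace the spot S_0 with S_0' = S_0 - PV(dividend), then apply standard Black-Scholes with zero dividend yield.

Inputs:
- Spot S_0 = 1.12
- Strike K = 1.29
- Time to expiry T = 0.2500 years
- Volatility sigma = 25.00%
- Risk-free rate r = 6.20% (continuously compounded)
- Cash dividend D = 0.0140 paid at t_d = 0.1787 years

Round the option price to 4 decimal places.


Answer: Price = 0.1740

Derivation:
PV(D) = D * exp(-r * t_d) = 0.0140 * 0.98898175 = 0.01384574
S_0' = S_0 - PV(D) = 1.1200 - 0.01384574 = 1.10615426
d1 = (ln(S_0'/K) + (r + sigma^2/2)*T) / (sigma*sqrt(T)) = -1.04352283
d2 = d1 - sigma*sqrt(T) = -1.16852283
exp(-rT) = 0.98461951
N(-d1) = 0.85164689; N(-d2) = 0.87870203
P = K * exp(-rT) * N(-d2) - S_0' * N(-d1) = 1.2900 * 0.98461951 * 0.87870203 - 1.10615426 * 0.85164689 = 0.1740
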